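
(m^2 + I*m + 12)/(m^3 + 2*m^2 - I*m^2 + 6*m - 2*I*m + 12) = (m + 4*I)/(m^2 + 2*m*(1 + I) + 4*I)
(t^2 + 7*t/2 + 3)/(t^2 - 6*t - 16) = (t + 3/2)/(t - 8)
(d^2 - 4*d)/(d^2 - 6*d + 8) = d/(d - 2)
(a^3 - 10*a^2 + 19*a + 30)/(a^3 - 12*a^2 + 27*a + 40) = (a - 6)/(a - 8)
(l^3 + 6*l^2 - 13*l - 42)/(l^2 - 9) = (l^2 + 9*l + 14)/(l + 3)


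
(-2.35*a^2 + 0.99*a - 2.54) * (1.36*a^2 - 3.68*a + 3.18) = -3.196*a^4 + 9.9944*a^3 - 14.5706*a^2 + 12.4954*a - 8.0772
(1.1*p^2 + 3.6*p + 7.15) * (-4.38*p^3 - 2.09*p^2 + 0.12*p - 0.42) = -4.818*p^5 - 18.067*p^4 - 38.709*p^3 - 14.9735*p^2 - 0.654*p - 3.003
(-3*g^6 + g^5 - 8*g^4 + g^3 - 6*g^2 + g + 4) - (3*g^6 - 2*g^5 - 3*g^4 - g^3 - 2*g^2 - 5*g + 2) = -6*g^6 + 3*g^5 - 5*g^4 + 2*g^3 - 4*g^2 + 6*g + 2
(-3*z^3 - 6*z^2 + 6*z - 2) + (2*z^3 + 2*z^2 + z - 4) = -z^3 - 4*z^2 + 7*z - 6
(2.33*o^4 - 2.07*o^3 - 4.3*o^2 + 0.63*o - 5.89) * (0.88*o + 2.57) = 2.0504*o^5 + 4.1665*o^4 - 9.1039*o^3 - 10.4966*o^2 - 3.5641*o - 15.1373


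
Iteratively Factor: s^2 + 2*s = (s)*(s + 2)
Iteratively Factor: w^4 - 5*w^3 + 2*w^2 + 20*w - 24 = (w - 2)*(w^3 - 3*w^2 - 4*w + 12) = (w - 2)^2*(w^2 - w - 6) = (w - 2)^2*(w + 2)*(w - 3)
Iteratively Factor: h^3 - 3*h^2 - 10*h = (h)*(h^2 - 3*h - 10) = h*(h - 5)*(h + 2)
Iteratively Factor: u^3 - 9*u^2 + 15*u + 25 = (u - 5)*(u^2 - 4*u - 5) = (u - 5)*(u + 1)*(u - 5)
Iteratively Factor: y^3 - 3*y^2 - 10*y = (y)*(y^2 - 3*y - 10) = y*(y + 2)*(y - 5)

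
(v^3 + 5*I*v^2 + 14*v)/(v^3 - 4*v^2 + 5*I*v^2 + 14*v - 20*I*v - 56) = v/(v - 4)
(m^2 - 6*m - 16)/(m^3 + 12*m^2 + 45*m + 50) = (m - 8)/(m^2 + 10*m + 25)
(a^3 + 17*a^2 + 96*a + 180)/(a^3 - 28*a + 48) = (a^2 + 11*a + 30)/(a^2 - 6*a + 8)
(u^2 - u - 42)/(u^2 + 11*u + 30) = (u - 7)/(u + 5)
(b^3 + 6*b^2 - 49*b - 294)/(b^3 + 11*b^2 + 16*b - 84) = (b - 7)/(b - 2)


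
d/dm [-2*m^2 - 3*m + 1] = -4*m - 3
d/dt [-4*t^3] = -12*t^2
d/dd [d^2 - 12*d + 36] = 2*d - 12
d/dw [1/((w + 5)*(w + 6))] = (-2*w - 11)/(w^4 + 22*w^3 + 181*w^2 + 660*w + 900)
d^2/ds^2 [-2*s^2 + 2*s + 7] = -4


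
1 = 1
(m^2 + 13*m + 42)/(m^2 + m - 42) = (m + 6)/(m - 6)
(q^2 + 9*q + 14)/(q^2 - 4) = (q + 7)/(q - 2)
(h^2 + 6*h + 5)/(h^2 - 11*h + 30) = (h^2 + 6*h + 5)/(h^2 - 11*h + 30)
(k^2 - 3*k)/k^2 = (k - 3)/k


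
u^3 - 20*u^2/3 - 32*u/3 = u*(u - 8)*(u + 4/3)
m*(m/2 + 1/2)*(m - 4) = m^3/2 - 3*m^2/2 - 2*m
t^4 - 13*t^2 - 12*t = t*(t - 4)*(t + 1)*(t + 3)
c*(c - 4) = c^2 - 4*c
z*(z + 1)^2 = z^3 + 2*z^2 + z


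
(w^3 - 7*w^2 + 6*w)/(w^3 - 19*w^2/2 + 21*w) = 2*(w - 1)/(2*w - 7)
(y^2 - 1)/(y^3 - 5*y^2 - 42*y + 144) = (y^2 - 1)/(y^3 - 5*y^2 - 42*y + 144)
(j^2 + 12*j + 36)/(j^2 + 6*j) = (j + 6)/j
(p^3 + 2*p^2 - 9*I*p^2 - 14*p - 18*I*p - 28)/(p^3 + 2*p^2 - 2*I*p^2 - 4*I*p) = (p - 7*I)/p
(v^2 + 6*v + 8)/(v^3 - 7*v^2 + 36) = (v + 4)/(v^2 - 9*v + 18)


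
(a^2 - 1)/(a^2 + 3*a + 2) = (a - 1)/(a + 2)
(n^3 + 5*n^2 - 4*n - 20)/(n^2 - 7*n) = (n^3 + 5*n^2 - 4*n - 20)/(n*(n - 7))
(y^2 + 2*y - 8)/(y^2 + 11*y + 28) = (y - 2)/(y + 7)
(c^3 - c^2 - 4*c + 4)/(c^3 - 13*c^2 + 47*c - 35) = (c^2 - 4)/(c^2 - 12*c + 35)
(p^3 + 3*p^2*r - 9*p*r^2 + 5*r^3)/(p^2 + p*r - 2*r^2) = (p^2 + 4*p*r - 5*r^2)/(p + 2*r)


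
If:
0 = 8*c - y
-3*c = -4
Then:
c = 4/3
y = 32/3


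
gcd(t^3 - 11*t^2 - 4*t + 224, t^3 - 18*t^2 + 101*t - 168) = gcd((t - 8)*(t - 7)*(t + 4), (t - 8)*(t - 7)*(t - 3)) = t^2 - 15*t + 56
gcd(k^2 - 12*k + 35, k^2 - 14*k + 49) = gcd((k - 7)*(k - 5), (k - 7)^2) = k - 7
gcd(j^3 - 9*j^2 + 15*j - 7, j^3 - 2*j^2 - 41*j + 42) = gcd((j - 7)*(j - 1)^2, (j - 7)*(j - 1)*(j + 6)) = j^2 - 8*j + 7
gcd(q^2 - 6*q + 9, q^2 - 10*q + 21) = q - 3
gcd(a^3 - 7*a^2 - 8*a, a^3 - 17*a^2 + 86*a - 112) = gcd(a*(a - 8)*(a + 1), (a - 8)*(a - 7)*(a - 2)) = a - 8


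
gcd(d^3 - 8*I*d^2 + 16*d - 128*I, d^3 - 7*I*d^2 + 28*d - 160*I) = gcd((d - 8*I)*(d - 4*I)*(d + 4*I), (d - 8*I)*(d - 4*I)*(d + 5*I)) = d^2 - 12*I*d - 32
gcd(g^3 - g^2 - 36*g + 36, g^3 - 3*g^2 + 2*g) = g - 1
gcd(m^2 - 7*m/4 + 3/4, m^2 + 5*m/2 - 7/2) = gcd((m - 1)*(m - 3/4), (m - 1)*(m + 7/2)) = m - 1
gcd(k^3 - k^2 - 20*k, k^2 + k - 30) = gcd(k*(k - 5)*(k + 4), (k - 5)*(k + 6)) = k - 5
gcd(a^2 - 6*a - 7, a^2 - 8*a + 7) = a - 7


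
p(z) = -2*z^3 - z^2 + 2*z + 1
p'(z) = -6*z^2 - 2*z + 2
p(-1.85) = 6.54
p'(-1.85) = -14.84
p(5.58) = -366.46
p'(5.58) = -195.98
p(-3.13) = 46.27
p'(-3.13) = -50.52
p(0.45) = 1.52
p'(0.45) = -0.12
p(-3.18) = 48.84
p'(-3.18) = -52.31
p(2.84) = -47.20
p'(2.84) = -52.07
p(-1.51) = 2.59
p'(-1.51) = -8.66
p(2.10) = -17.73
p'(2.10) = -28.66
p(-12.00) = 3289.00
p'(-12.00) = -838.00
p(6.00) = -455.00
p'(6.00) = -226.00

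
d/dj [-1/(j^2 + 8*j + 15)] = 2*(j + 4)/(j^2 + 8*j + 15)^2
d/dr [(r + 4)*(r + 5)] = 2*r + 9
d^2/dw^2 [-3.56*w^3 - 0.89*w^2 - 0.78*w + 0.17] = -21.36*w - 1.78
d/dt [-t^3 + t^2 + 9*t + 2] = -3*t^2 + 2*t + 9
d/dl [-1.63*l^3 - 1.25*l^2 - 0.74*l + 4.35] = -4.89*l^2 - 2.5*l - 0.74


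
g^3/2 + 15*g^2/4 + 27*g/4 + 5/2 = (g/2 + 1)*(g + 1/2)*(g + 5)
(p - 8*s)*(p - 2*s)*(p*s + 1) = p^3*s - 10*p^2*s^2 + p^2 + 16*p*s^3 - 10*p*s + 16*s^2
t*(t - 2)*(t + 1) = t^3 - t^2 - 2*t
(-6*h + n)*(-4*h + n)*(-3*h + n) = -72*h^3 + 54*h^2*n - 13*h*n^2 + n^3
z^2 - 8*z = z*(z - 8)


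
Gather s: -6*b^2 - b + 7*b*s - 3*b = -6*b^2 + 7*b*s - 4*b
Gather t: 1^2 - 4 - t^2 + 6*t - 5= -t^2 + 6*t - 8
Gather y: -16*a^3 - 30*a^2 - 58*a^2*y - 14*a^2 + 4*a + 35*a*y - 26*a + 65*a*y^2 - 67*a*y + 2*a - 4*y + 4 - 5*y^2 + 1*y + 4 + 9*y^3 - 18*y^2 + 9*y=-16*a^3 - 44*a^2 - 20*a + 9*y^3 + y^2*(65*a - 23) + y*(-58*a^2 - 32*a + 6) + 8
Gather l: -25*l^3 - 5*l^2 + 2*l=-25*l^3 - 5*l^2 + 2*l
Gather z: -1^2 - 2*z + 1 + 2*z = 0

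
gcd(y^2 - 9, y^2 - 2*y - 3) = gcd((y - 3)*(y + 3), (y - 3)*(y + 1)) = y - 3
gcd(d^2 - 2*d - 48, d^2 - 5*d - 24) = d - 8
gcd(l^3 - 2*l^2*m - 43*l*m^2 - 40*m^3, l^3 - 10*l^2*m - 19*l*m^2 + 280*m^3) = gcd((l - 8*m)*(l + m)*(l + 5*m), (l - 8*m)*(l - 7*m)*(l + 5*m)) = l^2 - 3*l*m - 40*m^2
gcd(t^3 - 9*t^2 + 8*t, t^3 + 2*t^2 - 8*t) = t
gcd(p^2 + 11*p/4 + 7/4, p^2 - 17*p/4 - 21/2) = p + 7/4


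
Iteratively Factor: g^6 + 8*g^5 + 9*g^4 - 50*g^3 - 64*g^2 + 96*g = (g)*(g^5 + 8*g^4 + 9*g^3 - 50*g^2 - 64*g + 96) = g*(g + 4)*(g^4 + 4*g^3 - 7*g^2 - 22*g + 24) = g*(g + 3)*(g + 4)*(g^3 + g^2 - 10*g + 8) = g*(g + 3)*(g + 4)^2*(g^2 - 3*g + 2) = g*(g - 2)*(g + 3)*(g + 4)^2*(g - 1)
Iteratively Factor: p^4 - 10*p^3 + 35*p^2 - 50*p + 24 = (p - 4)*(p^3 - 6*p^2 + 11*p - 6) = (p - 4)*(p - 3)*(p^2 - 3*p + 2) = (p - 4)*(p - 3)*(p - 1)*(p - 2)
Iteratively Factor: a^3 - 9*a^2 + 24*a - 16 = (a - 1)*(a^2 - 8*a + 16) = (a - 4)*(a - 1)*(a - 4)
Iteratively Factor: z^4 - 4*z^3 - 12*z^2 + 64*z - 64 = (z - 2)*(z^3 - 2*z^2 - 16*z + 32) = (z - 2)^2*(z^2 - 16) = (z - 4)*(z - 2)^2*(z + 4)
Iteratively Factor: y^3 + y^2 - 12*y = (y - 3)*(y^2 + 4*y) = (y - 3)*(y + 4)*(y)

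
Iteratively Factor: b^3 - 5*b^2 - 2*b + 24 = (b - 4)*(b^2 - b - 6) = (b - 4)*(b - 3)*(b + 2)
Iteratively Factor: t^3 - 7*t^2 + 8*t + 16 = (t - 4)*(t^2 - 3*t - 4) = (t - 4)^2*(t + 1)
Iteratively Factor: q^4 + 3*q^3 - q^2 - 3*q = (q + 1)*(q^3 + 2*q^2 - 3*q) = (q - 1)*(q + 1)*(q^2 + 3*q) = (q - 1)*(q + 1)*(q + 3)*(q)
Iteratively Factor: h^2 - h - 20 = (h - 5)*(h + 4)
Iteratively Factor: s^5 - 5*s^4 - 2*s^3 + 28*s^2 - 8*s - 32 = (s - 2)*(s^4 - 3*s^3 - 8*s^2 + 12*s + 16) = (s - 4)*(s - 2)*(s^3 + s^2 - 4*s - 4) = (s - 4)*(s - 2)^2*(s^2 + 3*s + 2) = (s - 4)*(s - 2)^2*(s + 2)*(s + 1)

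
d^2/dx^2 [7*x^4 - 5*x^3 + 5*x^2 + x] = 84*x^2 - 30*x + 10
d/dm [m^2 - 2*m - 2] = 2*m - 2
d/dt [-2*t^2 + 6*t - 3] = 6 - 4*t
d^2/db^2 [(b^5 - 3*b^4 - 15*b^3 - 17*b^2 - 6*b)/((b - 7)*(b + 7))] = 2*(3*b^7 - 3*b^6 - 441*b^5 + 441*b^4 + 23269*b^3 - 45717*b^2 - 108927*b - 40817)/(b^6 - 147*b^4 + 7203*b^2 - 117649)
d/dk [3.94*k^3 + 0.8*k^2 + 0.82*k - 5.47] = 11.82*k^2 + 1.6*k + 0.82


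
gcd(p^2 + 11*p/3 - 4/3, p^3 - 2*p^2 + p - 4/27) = p - 1/3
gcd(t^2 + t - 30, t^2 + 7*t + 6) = t + 6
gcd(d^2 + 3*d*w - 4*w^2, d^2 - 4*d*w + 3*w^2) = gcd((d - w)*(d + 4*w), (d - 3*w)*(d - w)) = -d + w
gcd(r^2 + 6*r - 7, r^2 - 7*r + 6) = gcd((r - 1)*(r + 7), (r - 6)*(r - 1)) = r - 1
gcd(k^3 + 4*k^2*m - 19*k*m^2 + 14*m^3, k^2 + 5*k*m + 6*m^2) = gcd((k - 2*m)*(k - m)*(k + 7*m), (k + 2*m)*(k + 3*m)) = 1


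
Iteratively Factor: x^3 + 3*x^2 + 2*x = (x)*(x^2 + 3*x + 2) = x*(x + 1)*(x + 2)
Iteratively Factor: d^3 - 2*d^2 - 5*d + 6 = (d + 2)*(d^2 - 4*d + 3) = (d - 3)*(d + 2)*(d - 1)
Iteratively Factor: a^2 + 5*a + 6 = (a + 3)*(a + 2)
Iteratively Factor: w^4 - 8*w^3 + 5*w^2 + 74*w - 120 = (w + 3)*(w^3 - 11*w^2 + 38*w - 40) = (w - 4)*(w + 3)*(w^2 - 7*w + 10) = (w - 5)*(w - 4)*(w + 3)*(w - 2)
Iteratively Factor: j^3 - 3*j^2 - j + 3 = (j + 1)*(j^2 - 4*j + 3) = (j - 1)*(j + 1)*(j - 3)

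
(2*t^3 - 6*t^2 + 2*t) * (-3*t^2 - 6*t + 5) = -6*t^5 + 6*t^4 + 40*t^3 - 42*t^2 + 10*t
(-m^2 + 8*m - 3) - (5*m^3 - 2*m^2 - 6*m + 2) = -5*m^3 + m^2 + 14*m - 5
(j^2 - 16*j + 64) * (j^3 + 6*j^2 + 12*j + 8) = j^5 - 10*j^4 - 20*j^3 + 200*j^2 + 640*j + 512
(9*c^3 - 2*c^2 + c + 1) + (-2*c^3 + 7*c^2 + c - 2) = 7*c^3 + 5*c^2 + 2*c - 1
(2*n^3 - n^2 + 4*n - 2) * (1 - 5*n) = -10*n^4 + 7*n^3 - 21*n^2 + 14*n - 2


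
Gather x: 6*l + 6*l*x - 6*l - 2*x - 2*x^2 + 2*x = 6*l*x - 2*x^2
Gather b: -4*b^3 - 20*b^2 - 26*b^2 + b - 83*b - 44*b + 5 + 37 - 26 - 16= -4*b^3 - 46*b^2 - 126*b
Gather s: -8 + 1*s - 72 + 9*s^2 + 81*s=9*s^2 + 82*s - 80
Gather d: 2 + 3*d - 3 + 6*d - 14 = 9*d - 15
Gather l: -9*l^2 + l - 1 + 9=-9*l^2 + l + 8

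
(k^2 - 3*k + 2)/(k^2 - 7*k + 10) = (k - 1)/(k - 5)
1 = 1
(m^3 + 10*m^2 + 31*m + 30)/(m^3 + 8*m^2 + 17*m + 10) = (m + 3)/(m + 1)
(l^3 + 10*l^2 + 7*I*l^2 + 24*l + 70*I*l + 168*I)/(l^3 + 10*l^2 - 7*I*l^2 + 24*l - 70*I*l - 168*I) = (l + 7*I)/(l - 7*I)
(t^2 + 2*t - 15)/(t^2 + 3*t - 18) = (t + 5)/(t + 6)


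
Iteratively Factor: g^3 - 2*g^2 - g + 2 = (g - 2)*(g^2 - 1) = (g - 2)*(g - 1)*(g + 1)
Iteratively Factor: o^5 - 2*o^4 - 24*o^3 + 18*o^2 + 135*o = (o)*(o^4 - 2*o^3 - 24*o^2 + 18*o + 135) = o*(o - 3)*(o^3 + o^2 - 21*o - 45) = o*(o - 3)*(o + 3)*(o^2 - 2*o - 15) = o*(o - 5)*(o - 3)*(o + 3)*(o + 3)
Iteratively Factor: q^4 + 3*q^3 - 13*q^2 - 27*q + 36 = (q + 3)*(q^3 - 13*q + 12) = (q - 1)*(q + 3)*(q^2 + q - 12) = (q - 3)*(q - 1)*(q + 3)*(q + 4)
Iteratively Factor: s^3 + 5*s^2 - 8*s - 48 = (s - 3)*(s^2 + 8*s + 16) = (s - 3)*(s + 4)*(s + 4)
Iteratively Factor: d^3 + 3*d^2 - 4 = (d + 2)*(d^2 + d - 2) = (d + 2)^2*(d - 1)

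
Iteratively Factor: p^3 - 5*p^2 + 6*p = (p)*(p^2 - 5*p + 6) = p*(p - 2)*(p - 3)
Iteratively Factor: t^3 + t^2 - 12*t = (t + 4)*(t^2 - 3*t) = (t - 3)*(t + 4)*(t)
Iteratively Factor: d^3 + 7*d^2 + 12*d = (d + 4)*(d^2 + 3*d) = (d + 3)*(d + 4)*(d)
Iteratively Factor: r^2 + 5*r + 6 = (r + 3)*(r + 2)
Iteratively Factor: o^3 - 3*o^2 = (o)*(o^2 - 3*o) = o^2*(o - 3)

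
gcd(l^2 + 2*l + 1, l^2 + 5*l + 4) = l + 1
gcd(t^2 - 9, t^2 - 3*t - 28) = 1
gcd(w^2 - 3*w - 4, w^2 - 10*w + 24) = w - 4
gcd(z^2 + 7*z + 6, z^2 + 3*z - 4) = 1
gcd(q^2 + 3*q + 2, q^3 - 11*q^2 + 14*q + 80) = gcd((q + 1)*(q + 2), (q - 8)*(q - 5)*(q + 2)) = q + 2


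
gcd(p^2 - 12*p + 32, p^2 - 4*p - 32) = p - 8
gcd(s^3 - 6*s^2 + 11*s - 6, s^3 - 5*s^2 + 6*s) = s^2 - 5*s + 6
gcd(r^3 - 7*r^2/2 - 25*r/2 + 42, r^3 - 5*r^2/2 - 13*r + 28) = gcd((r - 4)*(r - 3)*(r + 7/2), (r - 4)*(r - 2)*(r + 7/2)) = r^2 - r/2 - 14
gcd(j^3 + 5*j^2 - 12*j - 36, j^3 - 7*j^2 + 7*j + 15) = j - 3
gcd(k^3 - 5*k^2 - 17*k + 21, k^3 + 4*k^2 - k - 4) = k - 1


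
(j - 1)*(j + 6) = j^2 + 5*j - 6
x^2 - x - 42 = (x - 7)*(x + 6)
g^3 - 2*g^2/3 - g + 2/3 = (g - 1)*(g - 2/3)*(g + 1)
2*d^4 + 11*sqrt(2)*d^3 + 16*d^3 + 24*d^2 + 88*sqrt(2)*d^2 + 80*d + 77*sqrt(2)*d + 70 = (d + 7)*(d + 5*sqrt(2))*(sqrt(2)*d + 1)*(sqrt(2)*d + sqrt(2))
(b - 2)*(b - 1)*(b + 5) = b^3 + 2*b^2 - 13*b + 10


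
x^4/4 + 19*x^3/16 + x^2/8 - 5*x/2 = x*(x/4 + 1)*(x - 5/4)*(x + 2)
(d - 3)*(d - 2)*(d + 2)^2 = d^4 - d^3 - 10*d^2 + 4*d + 24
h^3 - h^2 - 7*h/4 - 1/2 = (h - 2)*(h + 1/2)^2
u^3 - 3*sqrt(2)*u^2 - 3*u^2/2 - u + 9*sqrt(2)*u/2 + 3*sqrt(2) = (u - 2)*(u + 1/2)*(u - 3*sqrt(2))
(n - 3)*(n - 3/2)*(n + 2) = n^3 - 5*n^2/2 - 9*n/2 + 9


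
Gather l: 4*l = 4*l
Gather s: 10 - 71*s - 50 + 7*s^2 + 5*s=7*s^2 - 66*s - 40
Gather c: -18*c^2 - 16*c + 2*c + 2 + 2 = -18*c^2 - 14*c + 4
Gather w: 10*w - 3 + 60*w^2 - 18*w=60*w^2 - 8*w - 3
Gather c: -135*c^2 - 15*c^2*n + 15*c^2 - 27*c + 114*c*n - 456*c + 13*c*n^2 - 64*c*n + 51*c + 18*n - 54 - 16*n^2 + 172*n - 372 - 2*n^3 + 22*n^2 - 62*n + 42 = c^2*(-15*n - 120) + c*(13*n^2 + 50*n - 432) - 2*n^3 + 6*n^2 + 128*n - 384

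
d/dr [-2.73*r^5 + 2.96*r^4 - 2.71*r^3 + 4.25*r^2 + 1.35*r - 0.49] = -13.65*r^4 + 11.84*r^3 - 8.13*r^2 + 8.5*r + 1.35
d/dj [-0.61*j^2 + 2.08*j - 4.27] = 2.08 - 1.22*j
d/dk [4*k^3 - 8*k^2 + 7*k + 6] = 12*k^2 - 16*k + 7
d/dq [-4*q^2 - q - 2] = -8*q - 1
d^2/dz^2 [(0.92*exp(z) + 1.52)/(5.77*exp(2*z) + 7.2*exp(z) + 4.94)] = (30.629468*exp(4*z) + 164.200352*exp(3*z) + 32.0996639999998*exp(2*z) - 127.228864*exp(z) - 31.612048)*exp(z)/(192.100033*exp(6*z) + 719.12664*exp(5*z) + 1390.751178*exp(4*z) + 1604.61216*exp(3*z) + 1190.695116*exp(2*z) + 527.11776*exp(z) + 120.553784)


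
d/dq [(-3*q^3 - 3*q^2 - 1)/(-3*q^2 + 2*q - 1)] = (9*q^4 - 12*q^3 + 3*q^2 + 2)/(9*q^4 - 12*q^3 + 10*q^2 - 4*q + 1)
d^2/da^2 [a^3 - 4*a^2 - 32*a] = 6*a - 8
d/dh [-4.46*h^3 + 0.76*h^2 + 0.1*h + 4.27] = -13.38*h^2 + 1.52*h + 0.1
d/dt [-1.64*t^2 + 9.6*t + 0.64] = 9.6 - 3.28*t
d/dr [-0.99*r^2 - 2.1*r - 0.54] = -1.98*r - 2.1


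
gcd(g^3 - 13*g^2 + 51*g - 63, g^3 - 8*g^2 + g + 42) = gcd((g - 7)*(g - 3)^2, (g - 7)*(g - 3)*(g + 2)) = g^2 - 10*g + 21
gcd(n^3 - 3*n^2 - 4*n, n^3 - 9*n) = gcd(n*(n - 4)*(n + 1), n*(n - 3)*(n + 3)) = n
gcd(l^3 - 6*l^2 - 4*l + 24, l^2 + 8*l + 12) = l + 2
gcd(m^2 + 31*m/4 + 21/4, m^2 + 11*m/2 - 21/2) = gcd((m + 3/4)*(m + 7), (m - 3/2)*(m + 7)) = m + 7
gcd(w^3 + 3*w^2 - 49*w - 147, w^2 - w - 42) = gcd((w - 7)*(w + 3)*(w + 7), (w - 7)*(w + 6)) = w - 7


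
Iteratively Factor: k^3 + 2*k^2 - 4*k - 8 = (k + 2)*(k^2 - 4) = (k + 2)^2*(k - 2)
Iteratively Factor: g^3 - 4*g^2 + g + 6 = (g - 2)*(g^2 - 2*g - 3) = (g - 3)*(g - 2)*(g + 1)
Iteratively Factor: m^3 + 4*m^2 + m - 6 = (m - 1)*(m^2 + 5*m + 6) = (m - 1)*(m + 2)*(m + 3)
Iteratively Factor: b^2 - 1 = (b - 1)*(b + 1)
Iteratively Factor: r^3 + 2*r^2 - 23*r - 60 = (r + 4)*(r^2 - 2*r - 15) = (r + 3)*(r + 4)*(r - 5)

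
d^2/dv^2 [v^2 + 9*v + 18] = 2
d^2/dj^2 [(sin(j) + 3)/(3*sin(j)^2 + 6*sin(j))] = (-sin(j)^2 - 10*sin(j) - 16 + 6/sin(j) + 36/sin(j)^2 + 24/sin(j)^3)/(3*(sin(j) + 2)^3)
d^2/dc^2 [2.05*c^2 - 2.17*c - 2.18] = 4.10000000000000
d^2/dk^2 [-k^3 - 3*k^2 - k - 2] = -6*k - 6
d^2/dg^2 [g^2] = 2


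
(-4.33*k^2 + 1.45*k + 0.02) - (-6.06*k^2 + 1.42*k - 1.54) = 1.73*k^2 + 0.03*k + 1.56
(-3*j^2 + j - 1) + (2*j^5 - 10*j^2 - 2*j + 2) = 2*j^5 - 13*j^2 - j + 1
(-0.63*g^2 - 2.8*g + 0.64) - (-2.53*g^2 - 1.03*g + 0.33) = 1.9*g^2 - 1.77*g + 0.31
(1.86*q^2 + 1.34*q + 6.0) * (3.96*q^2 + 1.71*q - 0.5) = 7.3656*q^4 + 8.487*q^3 + 25.1214*q^2 + 9.59*q - 3.0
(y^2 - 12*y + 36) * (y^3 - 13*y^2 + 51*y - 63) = y^5 - 25*y^4 + 243*y^3 - 1143*y^2 + 2592*y - 2268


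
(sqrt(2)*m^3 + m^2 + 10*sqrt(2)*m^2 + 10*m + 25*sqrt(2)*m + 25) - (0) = sqrt(2)*m^3 + m^2 + 10*sqrt(2)*m^2 + 10*m + 25*sqrt(2)*m + 25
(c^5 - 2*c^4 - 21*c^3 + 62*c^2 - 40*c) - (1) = c^5 - 2*c^4 - 21*c^3 + 62*c^2 - 40*c - 1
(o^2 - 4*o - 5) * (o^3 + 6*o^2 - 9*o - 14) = o^5 + 2*o^4 - 38*o^3 - 8*o^2 + 101*o + 70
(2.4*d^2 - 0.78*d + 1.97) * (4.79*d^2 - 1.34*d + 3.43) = 11.496*d^4 - 6.9522*d^3 + 18.7135*d^2 - 5.3152*d + 6.7571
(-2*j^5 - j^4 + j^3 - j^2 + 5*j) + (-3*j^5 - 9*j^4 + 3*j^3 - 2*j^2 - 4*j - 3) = -5*j^5 - 10*j^4 + 4*j^3 - 3*j^2 + j - 3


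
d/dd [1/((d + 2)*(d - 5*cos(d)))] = -(d + (d + 2)*(5*sin(d) + 1) - 5*cos(d))/((d + 2)^2*(d - 5*cos(d))^2)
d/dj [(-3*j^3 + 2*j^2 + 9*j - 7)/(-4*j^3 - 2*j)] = (4*j^4 + 42*j^3 - 44*j^2 - 7)/(8*j^6 + 8*j^4 + 2*j^2)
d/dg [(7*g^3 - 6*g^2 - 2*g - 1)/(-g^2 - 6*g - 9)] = (-7*g^3 - 63*g^2 + 34*g + 4)/(g^3 + 9*g^2 + 27*g + 27)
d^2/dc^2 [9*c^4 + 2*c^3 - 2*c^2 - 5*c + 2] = 108*c^2 + 12*c - 4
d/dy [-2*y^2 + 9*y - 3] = 9 - 4*y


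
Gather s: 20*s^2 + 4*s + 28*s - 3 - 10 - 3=20*s^2 + 32*s - 16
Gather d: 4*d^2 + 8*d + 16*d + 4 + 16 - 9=4*d^2 + 24*d + 11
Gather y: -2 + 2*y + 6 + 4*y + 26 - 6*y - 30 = 0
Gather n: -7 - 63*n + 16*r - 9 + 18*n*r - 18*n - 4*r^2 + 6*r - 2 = n*(18*r - 81) - 4*r^2 + 22*r - 18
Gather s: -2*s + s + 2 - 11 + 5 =-s - 4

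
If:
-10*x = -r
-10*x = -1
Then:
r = 1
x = 1/10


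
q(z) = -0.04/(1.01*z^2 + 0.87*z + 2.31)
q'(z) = -0.04*(-2.02*z - 0.87)/(1.01*z^2 + 0.87*z + 2.31)^2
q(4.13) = -0.00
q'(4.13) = 0.00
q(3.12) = -0.00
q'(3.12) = 0.00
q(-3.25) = -0.00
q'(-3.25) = -0.00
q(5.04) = -0.00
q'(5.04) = 0.00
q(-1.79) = -0.01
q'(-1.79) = -0.01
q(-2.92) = -0.00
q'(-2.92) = -0.00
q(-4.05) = -0.00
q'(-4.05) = -0.00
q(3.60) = -0.00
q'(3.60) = 0.00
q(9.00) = -0.00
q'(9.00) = 0.00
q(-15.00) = -0.00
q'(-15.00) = -0.00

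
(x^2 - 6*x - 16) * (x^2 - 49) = x^4 - 6*x^3 - 65*x^2 + 294*x + 784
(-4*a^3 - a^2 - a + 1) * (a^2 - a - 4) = -4*a^5 + 3*a^4 + 16*a^3 + 6*a^2 + 3*a - 4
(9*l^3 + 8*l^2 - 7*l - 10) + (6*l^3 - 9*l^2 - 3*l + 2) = 15*l^3 - l^2 - 10*l - 8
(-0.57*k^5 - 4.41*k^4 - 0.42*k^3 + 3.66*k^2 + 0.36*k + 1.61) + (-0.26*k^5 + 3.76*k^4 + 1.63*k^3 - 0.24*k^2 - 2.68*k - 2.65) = -0.83*k^5 - 0.65*k^4 + 1.21*k^3 + 3.42*k^2 - 2.32*k - 1.04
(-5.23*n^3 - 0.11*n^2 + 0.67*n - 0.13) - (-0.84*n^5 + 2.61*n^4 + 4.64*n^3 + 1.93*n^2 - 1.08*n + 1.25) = 0.84*n^5 - 2.61*n^4 - 9.87*n^3 - 2.04*n^2 + 1.75*n - 1.38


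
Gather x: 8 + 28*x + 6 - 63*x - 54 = -35*x - 40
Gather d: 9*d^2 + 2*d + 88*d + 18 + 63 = 9*d^2 + 90*d + 81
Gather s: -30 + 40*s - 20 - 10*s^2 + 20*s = -10*s^2 + 60*s - 50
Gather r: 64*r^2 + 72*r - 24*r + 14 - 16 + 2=64*r^2 + 48*r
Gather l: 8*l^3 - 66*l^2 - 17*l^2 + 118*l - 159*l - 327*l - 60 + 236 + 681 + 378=8*l^3 - 83*l^2 - 368*l + 1235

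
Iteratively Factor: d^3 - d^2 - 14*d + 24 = (d - 2)*(d^2 + d - 12) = (d - 2)*(d + 4)*(d - 3)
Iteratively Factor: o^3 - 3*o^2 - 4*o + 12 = (o + 2)*(o^2 - 5*o + 6) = (o - 3)*(o + 2)*(o - 2)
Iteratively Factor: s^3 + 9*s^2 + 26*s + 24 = (s + 2)*(s^2 + 7*s + 12) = (s + 2)*(s + 3)*(s + 4)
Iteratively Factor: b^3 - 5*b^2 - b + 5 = (b - 1)*(b^2 - 4*b - 5) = (b - 5)*(b - 1)*(b + 1)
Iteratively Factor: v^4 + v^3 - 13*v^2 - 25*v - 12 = (v - 4)*(v^3 + 5*v^2 + 7*v + 3) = (v - 4)*(v + 1)*(v^2 + 4*v + 3) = (v - 4)*(v + 1)*(v + 3)*(v + 1)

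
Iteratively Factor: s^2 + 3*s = (s + 3)*(s)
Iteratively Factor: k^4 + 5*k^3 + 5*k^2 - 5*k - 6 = (k + 1)*(k^3 + 4*k^2 + k - 6) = (k + 1)*(k + 2)*(k^2 + 2*k - 3) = (k - 1)*(k + 1)*(k + 2)*(k + 3)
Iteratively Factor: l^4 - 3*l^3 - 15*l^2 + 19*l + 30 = (l + 3)*(l^3 - 6*l^2 + 3*l + 10) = (l + 1)*(l + 3)*(l^2 - 7*l + 10) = (l - 5)*(l + 1)*(l + 3)*(l - 2)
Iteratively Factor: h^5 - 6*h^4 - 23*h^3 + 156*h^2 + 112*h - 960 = (h + 3)*(h^4 - 9*h^3 + 4*h^2 + 144*h - 320) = (h - 4)*(h + 3)*(h^3 - 5*h^2 - 16*h + 80) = (h - 4)*(h + 3)*(h + 4)*(h^2 - 9*h + 20) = (h - 5)*(h - 4)*(h + 3)*(h + 4)*(h - 4)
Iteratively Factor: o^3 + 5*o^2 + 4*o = (o)*(o^2 + 5*o + 4) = o*(o + 4)*(o + 1)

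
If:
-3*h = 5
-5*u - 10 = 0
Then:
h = -5/3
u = -2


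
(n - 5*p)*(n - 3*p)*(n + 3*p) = n^3 - 5*n^2*p - 9*n*p^2 + 45*p^3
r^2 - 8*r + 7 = (r - 7)*(r - 1)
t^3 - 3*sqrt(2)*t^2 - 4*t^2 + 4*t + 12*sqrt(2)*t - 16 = (t - 4)*(t - 2*sqrt(2))*(t - sqrt(2))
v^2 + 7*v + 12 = (v + 3)*(v + 4)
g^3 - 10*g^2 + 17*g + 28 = (g - 7)*(g - 4)*(g + 1)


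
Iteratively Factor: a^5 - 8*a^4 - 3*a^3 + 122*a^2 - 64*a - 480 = (a - 4)*(a^4 - 4*a^3 - 19*a^2 + 46*a + 120) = (a - 4)*(a + 3)*(a^3 - 7*a^2 + 2*a + 40) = (a - 4)*(a + 2)*(a + 3)*(a^2 - 9*a + 20) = (a - 5)*(a - 4)*(a + 2)*(a + 3)*(a - 4)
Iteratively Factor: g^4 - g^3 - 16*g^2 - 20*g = (g)*(g^3 - g^2 - 16*g - 20) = g*(g + 2)*(g^2 - 3*g - 10) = g*(g - 5)*(g + 2)*(g + 2)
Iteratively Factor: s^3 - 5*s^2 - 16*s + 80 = (s + 4)*(s^2 - 9*s + 20) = (s - 4)*(s + 4)*(s - 5)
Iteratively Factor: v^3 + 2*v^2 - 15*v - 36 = (v + 3)*(v^2 - v - 12) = (v + 3)^2*(v - 4)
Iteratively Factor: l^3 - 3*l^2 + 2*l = (l)*(l^2 - 3*l + 2) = l*(l - 1)*(l - 2)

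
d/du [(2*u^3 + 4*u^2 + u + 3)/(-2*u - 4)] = (-4*u^3 - 16*u^2 - 16*u + 1)/(2*(u^2 + 4*u + 4))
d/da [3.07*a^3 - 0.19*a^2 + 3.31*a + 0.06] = 9.21*a^2 - 0.38*a + 3.31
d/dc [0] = 0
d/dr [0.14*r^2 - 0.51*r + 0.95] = 0.28*r - 0.51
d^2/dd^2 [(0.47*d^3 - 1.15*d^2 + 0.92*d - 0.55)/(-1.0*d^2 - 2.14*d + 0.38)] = (4.44089209850063e-16*d^5 - 11.424024*d^3 + 8.215224*d^2 + 4.557192*d + 4.291392)/(1.0*d^6 + 6.42*d^5 + 12.5988*d^4 + 4.921144*d^3 - 4.787544*d^2 + 0.927048*d - 0.054872)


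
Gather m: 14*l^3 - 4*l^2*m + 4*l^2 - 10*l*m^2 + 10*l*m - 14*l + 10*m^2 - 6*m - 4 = 14*l^3 + 4*l^2 - 14*l + m^2*(10 - 10*l) + m*(-4*l^2 + 10*l - 6) - 4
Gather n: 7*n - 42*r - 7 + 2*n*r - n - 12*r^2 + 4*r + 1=n*(2*r + 6) - 12*r^2 - 38*r - 6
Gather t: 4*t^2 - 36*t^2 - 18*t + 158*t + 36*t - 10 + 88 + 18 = -32*t^2 + 176*t + 96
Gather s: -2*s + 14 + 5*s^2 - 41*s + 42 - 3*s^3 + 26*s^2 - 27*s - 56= -3*s^3 + 31*s^2 - 70*s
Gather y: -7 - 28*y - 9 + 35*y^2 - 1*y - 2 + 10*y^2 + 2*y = 45*y^2 - 27*y - 18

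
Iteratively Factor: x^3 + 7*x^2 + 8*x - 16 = (x + 4)*(x^2 + 3*x - 4) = (x - 1)*(x + 4)*(x + 4)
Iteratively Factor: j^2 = (j)*(j)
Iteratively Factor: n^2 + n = (n + 1)*(n)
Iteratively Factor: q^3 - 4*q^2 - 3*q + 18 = (q - 3)*(q^2 - q - 6) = (q - 3)*(q + 2)*(q - 3)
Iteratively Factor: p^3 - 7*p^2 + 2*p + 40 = (p + 2)*(p^2 - 9*p + 20) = (p - 5)*(p + 2)*(p - 4)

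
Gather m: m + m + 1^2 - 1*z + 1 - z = 2*m - 2*z + 2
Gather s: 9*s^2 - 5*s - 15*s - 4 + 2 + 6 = 9*s^2 - 20*s + 4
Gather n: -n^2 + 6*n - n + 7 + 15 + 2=-n^2 + 5*n + 24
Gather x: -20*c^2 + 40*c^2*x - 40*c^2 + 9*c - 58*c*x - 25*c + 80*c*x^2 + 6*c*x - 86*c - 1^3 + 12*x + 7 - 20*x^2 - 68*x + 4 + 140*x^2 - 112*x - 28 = -60*c^2 - 102*c + x^2*(80*c + 120) + x*(40*c^2 - 52*c - 168) - 18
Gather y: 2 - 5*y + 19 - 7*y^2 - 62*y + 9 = -7*y^2 - 67*y + 30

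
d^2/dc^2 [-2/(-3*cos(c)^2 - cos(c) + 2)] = 2*(-36*sin(c)^4 + 43*sin(c)^2 + 37*cos(c)/4 - 9*cos(3*c)/4 + 7)/((cos(c) + 1)^3*(3*cos(c) - 2)^3)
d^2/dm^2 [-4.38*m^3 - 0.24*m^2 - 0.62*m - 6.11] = -26.28*m - 0.48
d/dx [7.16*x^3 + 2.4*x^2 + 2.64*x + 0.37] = 21.48*x^2 + 4.8*x + 2.64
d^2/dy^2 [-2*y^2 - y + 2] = -4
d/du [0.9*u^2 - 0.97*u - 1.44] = 1.8*u - 0.97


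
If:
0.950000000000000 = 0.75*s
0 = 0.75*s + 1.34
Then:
No Solution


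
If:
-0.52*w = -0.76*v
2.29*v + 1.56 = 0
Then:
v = -0.68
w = -1.00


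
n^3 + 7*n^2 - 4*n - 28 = (n - 2)*(n + 2)*(n + 7)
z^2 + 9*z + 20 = (z + 4)*(z + 5)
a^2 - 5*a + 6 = (a - 3)*(a - 2)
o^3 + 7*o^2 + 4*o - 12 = (o - 1)*(o + 2)*(o + 6)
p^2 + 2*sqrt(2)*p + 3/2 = (p + sqrt(2)/2)*(p + 3*sqrt(2)/2)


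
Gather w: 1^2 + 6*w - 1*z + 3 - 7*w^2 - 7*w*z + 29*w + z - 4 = -7*w^2 + w*(35 - 7*z)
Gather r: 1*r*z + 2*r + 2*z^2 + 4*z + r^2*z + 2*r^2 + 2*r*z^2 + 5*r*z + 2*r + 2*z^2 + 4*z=r^2*(z + 2) + r*(2*z^2 + 6*z + 4) + 4*z^2 + 8*z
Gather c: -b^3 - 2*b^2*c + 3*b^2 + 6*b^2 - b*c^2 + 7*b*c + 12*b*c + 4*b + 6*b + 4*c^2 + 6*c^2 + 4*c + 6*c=-b^3 + 9*b^2 + 10*b + c^2*(10 - b) + c*(-2*b^2 + 19*b + 10)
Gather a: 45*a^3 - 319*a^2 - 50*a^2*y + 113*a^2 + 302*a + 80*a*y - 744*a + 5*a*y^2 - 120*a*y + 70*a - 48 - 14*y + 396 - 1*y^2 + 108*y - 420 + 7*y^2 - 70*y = 45*a^3 + a^2*(-50*y - 206) + a*(5*y^2 - 40*y - 372) + 6*y^2 + 24*y - 72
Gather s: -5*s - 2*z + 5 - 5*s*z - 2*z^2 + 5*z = s*(-5*z - 5) - 2*z^2 + 3*z + 5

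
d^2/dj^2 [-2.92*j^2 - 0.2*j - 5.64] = -5.84000000000000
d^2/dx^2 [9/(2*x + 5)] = 72/(2*x + 5)^3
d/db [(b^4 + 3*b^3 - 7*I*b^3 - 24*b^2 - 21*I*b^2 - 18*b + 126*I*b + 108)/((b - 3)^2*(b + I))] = (b^4 + b^3*(-6 + 2*I) + b^2*(-5 + 60*I) + b*(30 - 36*I) - 234 + 54*I)/(b^4 + b^3*(-6 + 2*I) + b^2*(8 - 12*I) + b*(6 + 18*I) - 9)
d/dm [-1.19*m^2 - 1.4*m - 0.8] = -2.38*m - 1.4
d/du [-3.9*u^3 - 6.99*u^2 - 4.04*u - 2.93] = -11.7*u^2 - 13.98*u - 4.04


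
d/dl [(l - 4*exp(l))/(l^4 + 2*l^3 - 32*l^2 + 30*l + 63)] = ((1 - 4*exp(l))*(l^4 + 2*l^3 - 32*l^2 + 30*l + 63) - 2*(l - 4*exp(l))*(2*l^3 + 3*l^2 - 32*l + 15))/(l^4 + 2*l^3 - 32*l^2 + 30*l + 63)^2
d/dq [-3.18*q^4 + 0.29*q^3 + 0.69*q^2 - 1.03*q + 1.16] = -12.72*q^3 + 0.87*q^2 + 1.38*q - 1.03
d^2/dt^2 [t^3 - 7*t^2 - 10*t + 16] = 6*t - 14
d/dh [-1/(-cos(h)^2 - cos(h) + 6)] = (2*cos(h) + 1)*sin(h)/(cos(h)^2 + cos(h) - 6)^2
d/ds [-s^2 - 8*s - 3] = -2*s - 8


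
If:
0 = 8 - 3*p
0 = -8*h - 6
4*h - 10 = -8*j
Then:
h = -3/4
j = 13/8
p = 8/3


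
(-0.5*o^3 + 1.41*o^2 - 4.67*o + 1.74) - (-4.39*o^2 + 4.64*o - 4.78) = -0.5*o^3 + 5.8*o^2 - 9.31*o + 6.52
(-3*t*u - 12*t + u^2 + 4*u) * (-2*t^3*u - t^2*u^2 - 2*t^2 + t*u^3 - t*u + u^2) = 6*t^4*u^2 + 24*t^4*u + t^3*u^3 + 4*t^3*u^2 + 6*t^3*u + 24*t^3 - 4*t^2*u^4 - 16*t^2*u^3 + t^2*u^2 + 4*t^2*u + t*u^5 + 4*t*u^4 - 4*t*u^3 - 16*t*u^2 + u^4 + 4*u^3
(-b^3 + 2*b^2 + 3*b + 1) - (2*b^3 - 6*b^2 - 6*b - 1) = -3*b^3 + 8*b^2 + 9*b + 2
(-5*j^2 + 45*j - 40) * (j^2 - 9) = -5*j^4 + 45*j^3 + 5*j^2 - 405*j + 360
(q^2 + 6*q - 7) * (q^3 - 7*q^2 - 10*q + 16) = q^5 - q^4 - 59*q^3 + 5*q^2 + 166*q - 112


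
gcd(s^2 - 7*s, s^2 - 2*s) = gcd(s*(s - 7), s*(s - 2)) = s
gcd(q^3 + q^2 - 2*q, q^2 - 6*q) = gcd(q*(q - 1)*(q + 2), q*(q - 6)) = q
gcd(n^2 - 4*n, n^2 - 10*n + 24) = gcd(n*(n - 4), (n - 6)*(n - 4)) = n - 4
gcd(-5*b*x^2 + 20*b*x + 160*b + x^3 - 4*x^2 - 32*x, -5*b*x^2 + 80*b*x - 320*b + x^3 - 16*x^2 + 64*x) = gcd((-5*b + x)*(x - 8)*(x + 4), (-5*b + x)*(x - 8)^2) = -5*b*x + 40*b + x^2 - 8*x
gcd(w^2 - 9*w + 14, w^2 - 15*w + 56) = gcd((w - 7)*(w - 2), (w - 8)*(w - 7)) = w - 7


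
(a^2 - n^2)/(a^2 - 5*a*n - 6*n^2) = (a - n)/(a - 6*n)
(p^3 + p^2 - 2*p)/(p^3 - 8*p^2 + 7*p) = (p + 2)/(p - 7)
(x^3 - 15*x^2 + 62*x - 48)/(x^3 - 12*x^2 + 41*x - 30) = (x - 8)/(x - 5)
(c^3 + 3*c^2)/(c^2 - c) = c*(c + 3)/(c - 1)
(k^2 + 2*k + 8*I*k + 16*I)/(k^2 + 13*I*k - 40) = (k + 2)/(k + 5*I)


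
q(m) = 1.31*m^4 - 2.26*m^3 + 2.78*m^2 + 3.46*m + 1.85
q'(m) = 5.24*m^3 - 6.78*m^2 + 5.56*m + 3.46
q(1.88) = 19.53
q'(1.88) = 24.77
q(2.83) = 66.71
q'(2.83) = 83.66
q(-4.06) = 540.81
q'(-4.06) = -481.55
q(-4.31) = 671.56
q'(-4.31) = -565.98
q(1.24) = 9.20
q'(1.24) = 9.92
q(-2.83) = 149.57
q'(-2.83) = -185.34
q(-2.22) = 64.42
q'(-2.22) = -99.63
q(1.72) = 15.99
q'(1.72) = 19.63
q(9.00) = 7205.54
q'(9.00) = 3324.28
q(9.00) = 7205.54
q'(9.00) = 3324.28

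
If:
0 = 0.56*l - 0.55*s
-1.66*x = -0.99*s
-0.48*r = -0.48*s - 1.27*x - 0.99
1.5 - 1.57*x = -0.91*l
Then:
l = 34.60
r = 92.89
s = 35.23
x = 21.01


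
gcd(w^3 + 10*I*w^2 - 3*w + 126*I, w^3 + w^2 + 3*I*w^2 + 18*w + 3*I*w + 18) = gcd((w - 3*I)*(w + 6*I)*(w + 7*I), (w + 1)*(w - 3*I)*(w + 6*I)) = w^2 + 3*I*w + 18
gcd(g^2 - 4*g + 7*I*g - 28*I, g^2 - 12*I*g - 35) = 1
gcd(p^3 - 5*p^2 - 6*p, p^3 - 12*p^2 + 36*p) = p^2 - 6*p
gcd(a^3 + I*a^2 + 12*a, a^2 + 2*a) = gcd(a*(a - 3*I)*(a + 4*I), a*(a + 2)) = a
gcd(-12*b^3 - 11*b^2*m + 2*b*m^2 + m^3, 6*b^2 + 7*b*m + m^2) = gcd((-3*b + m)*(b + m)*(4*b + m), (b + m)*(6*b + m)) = b + m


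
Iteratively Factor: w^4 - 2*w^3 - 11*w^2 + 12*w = (w)*(w^3 - 2*w^2 - 11*w + 12) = w*(w - 4)*(w^2 + 2*w - 3) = w*(w - 4)*(w + 3)*(w - 1)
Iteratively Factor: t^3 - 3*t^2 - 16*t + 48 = (t - 3)*(t^2 - 16) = (t - 3)*(t + 4)*(t - 4)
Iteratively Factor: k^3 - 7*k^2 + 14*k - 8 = (k - 2)*(k^2 - 5*k + 4) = (k - 2)*(k - 1)*(k - 4)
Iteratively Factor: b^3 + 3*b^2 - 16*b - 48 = (b + 3)*(b^2 - 16) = (b - 4)*(b + 3)*(b + 4)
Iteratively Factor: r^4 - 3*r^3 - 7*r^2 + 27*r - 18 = (r + 3)*(r^3 - 6*r^2 + 11*r - 6) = (r - 2)*(r + 3)*(r^2 - 4*r + 3) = (r - 2)*(r - 1)*(r + 3)*(r - 3)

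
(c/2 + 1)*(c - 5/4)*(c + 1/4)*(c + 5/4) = c^4/2 + 9*c^3/8 - 17*c^2/32 - 225*c/128 - 25/64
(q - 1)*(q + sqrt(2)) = q^2 - q + sqrt(2)*q - sqrt(2)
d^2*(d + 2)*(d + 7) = d^4 + 9*d^3 + 14*d^2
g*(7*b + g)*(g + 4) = 7*b*g^2 + 28*b*g + g^3 + 4*g^2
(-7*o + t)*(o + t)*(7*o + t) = -49*o^3 - 49*o^2*t + o*t^2 + t^3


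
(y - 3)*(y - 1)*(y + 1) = y^3 - 3*y^2 - y + 3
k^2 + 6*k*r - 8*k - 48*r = (k - 8)*(k + 6*r)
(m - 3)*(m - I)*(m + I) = m^3 - 3*m^2 + m - 3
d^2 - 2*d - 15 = (d - 5)*(d + 3)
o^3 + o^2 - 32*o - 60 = (o - 6)*(o + 2)*(o + 5)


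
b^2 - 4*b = b*(b - 4)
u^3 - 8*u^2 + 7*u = u*(u - 7)*(u - 1)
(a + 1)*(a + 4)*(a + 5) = a^3 + 10*a^2 + 29*a + 20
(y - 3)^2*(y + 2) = y^3 - 4*y^2 - 3*y + 18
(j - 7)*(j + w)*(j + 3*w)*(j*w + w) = j^4*w + 4*j^3*w^2 - 6*j^3*w + 3*j^2*w^3 - 24*j^2*w^2 - 7*j^2*w - 18*j*w^3 - 28*j*w^2 - 21*w^3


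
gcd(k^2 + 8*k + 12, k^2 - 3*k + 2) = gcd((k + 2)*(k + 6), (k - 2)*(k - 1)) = 1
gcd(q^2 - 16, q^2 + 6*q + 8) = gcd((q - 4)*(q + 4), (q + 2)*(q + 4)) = q + 4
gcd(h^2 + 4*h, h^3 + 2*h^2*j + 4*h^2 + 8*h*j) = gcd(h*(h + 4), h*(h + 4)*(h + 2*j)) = h^2 + 4*h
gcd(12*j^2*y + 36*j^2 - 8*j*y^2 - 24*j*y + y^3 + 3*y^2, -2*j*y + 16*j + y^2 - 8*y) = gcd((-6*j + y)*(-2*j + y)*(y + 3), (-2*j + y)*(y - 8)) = -2*j + y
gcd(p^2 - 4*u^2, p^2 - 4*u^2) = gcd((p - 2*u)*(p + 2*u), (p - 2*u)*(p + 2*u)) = p^2 - 4*u^2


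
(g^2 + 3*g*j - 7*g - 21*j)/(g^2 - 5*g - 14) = (g + 3*j)/(g + 2)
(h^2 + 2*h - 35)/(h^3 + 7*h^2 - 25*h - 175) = 1/(h + 5)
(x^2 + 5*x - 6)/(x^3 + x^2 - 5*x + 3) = (x + 6)/(x^2 + 2*x - 3)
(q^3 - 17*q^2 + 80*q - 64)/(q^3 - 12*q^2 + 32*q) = (q^2 - 9*q + 8)/(q*(q - 4))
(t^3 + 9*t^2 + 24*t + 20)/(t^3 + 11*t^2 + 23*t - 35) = (t^2 + 4*t + 4)/(t^2 + 6*t - 7)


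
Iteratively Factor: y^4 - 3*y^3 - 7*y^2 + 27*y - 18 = (y - 2)*(y^3 - y^2 - 9*y + 9) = (y - 3)*(y - 2)*(y^2 + 2*y - 3) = (y - 3)*(y - 2)*(y + 3)*(y - 1)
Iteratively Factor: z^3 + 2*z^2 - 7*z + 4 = (z - 1)*(z^2 + 3*z - 4) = (z - 1)^2*(z + 4)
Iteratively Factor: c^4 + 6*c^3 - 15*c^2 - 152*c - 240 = (c - 5)*(c^3 + 11*c^2 + 40*c + 48) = (c - 5)*(c + 4)*(c^2 + 7*c + 12) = (c - 5)*(c + 3)*(c + 4)*(c + 4)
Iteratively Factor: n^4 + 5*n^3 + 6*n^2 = (n + 3)*(n^3 + 2*n^2) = (n + 2)*(n + 3)*(n^2) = n*(n + 2)*(n + 3)*(n)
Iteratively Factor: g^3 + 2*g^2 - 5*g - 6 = (g + 3)*(g^2 - g - 2) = (g - 2)*(g + 3)*(g + 1)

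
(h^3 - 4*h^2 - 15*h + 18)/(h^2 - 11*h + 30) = (h^2 + 2*h - 3)/(h - 5)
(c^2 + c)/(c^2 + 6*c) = (c + 1)/(c + 6)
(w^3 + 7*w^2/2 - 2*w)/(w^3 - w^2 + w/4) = 2*(w + 4)/(2*w - 1)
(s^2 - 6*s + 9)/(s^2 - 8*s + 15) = (s - 3)/(s - 5)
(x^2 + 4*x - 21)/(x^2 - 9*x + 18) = (x + 7)/(x - 6)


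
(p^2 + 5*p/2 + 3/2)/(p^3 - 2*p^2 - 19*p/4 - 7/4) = 2*(2*p + 3)/(4*p^2 - 12*p - 7)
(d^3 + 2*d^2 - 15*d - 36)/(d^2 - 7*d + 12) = (d^2 + 6*d + 9)/(d - 3)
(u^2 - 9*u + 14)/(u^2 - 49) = (u - 2)/(u + 7)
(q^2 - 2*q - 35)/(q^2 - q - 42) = (q + 5)/(q + 6)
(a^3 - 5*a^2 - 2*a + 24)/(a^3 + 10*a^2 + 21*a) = (a^3 - 5*a^2 - 2*a + 24)/(a*(a^2 + 10*a + 21))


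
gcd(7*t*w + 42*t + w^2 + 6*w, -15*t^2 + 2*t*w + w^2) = 1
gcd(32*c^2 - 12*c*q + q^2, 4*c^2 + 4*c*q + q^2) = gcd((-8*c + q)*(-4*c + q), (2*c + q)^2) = 1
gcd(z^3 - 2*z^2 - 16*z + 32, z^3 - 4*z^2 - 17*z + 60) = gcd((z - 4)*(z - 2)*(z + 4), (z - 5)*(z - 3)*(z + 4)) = z + 4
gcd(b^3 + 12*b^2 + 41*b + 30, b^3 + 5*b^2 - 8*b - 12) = b^2 + 7*b + 6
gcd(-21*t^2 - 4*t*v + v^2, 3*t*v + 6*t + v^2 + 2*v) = 3*t + v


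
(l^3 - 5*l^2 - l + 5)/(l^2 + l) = l - 6 + 5/l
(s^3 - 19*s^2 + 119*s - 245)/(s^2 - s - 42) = (s^2 - 12*s + 35)/(s + 6)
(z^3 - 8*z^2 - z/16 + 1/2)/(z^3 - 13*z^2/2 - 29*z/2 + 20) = (16*z^2 - 1)/(8*(2*z^2 + 3*z - 5))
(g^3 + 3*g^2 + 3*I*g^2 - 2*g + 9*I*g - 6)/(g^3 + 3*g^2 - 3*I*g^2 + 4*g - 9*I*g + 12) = (g + 2*I)/(g - 4*I)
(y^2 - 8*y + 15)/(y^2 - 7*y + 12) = (y - 5)/(y - 4)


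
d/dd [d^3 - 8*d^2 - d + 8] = 3*d^2 - 16*d - 1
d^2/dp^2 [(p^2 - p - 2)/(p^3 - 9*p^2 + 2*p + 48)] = 2*(p^6 - 3*p^5 + 9*p^4 - 253*p^3 + 1086*p^2 - 900*p + 1528)/(p^9 - 27*p^8 + 249*p^7 - 693*p^6 - 2094*p^5 + 12132*p^4 + 1736*p^3 - 61632*p^2 + 13824*p + 110592)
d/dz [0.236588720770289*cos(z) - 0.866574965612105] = -0.236588720770289*sin(z)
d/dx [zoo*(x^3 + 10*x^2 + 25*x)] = zoo*(x^2 + x + 1)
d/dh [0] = 0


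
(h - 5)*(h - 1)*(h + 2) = h^3 - 4*h^2 - 7*h + 10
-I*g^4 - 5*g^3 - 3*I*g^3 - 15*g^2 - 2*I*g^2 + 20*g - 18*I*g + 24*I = (g - 1)*(g + 4)*(g - 6*I)*(-I*g + 1)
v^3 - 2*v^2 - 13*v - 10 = (v - 5)*(v + 1)*(v + 2)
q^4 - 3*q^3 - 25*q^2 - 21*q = q*(q - 7)*(q + 1)*(q + 3)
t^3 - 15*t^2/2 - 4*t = t*(t - 8)*(t + 1/2)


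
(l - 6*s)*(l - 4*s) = l^2 - 10*l*s + 24*s^2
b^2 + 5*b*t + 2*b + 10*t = (b + 2)*(b + 5*t)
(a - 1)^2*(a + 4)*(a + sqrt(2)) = a^4 + sqrt(2)*a^3 + 2*a^3 - 7*a^2 + 2*sqrt(2)*a^2 - 7*sqrt(2)*a + 4*a + 4*sqrt(2)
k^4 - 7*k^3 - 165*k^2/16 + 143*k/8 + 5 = (k - 8)*(k - 5/4)*(k + 1/4)*(k + 2)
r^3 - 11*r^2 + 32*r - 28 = (r - 7)*(r - 2)^2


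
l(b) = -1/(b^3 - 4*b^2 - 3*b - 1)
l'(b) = -(-3*b^2 + 8*b + 3)/(b^3 - 4*b^2 - 3*b - 1)^2 = (3*b^2 - 8*b - 3)/(-b^3 + 4*b^2 + 3*b + 1)^2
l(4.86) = -0.21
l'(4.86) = 1.29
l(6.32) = -0.01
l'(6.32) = 0.01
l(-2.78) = 0.02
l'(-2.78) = 0.02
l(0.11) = 0.73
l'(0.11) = -2.03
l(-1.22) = 0.20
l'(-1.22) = 0.43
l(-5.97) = 0.00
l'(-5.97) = 0.00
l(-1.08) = 0.27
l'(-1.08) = 0.67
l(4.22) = 0.10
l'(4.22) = 0.18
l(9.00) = 0.00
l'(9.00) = 0.00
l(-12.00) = 0.00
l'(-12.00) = 0.00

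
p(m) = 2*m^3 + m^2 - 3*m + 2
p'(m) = 6*m^2 + 2*m - 3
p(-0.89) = 4.05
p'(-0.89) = -0.03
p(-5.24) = -242.58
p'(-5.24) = 151.27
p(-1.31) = 3.15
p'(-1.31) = 4.68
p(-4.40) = -135.81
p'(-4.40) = 104.36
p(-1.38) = 2.79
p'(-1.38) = 5.67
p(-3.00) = -34.00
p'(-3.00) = 45.00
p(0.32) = 1.21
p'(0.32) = -1.75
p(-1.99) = -3.83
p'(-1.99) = 16.78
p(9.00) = 1514.00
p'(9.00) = 501.00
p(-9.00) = -1348.00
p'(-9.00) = 465.00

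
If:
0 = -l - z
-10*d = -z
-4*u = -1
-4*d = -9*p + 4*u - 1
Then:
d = z/10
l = -z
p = 2*z/45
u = 1/4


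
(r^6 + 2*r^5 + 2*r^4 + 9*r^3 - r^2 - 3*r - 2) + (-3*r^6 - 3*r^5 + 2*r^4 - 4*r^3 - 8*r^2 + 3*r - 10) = -2*r^6 - r^5 + 4*r^4 + 5*r^3 - 9*r^2 - 12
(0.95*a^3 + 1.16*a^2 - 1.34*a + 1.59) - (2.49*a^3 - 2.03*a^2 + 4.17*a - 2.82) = -1.54*a^3 + 3.19*a^2 - 5.51*a + 4.41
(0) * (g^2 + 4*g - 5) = 0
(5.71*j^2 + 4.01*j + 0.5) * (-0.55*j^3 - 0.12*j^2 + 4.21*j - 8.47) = -3.1405*j^5 - 2.8907*j^4 + 23.2829*j^3 - 31.5416*j^2 - 31.8597*j - 4.235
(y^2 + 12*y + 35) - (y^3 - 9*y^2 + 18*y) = -y^3 + 10*y^2 - 6*y + 35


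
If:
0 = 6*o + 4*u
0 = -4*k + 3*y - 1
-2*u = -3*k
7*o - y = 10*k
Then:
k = -1/55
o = 1/55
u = -3/110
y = 17/55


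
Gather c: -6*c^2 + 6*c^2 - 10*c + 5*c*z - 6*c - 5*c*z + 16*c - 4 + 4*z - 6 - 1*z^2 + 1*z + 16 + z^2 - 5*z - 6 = 0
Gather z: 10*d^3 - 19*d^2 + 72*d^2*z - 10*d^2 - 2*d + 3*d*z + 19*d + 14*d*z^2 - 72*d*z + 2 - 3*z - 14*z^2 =10*d^3 - 29*d^2 + 17*d + z^2*(14*d - 14) + z*(72*d^2 - 69*d - 3) + 2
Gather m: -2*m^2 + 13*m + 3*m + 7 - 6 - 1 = -2*m^2 + 16*m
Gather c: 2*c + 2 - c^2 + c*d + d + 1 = -c^2 + c*(d + 2) + d + 3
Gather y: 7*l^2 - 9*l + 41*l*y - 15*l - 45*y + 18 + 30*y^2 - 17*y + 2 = 7*l^2 - 24*l + 30*y^2 + y*(41*l - 62) + 20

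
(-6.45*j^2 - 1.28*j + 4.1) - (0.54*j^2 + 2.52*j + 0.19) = -6.99*j^2 - 3.8*j + 3.91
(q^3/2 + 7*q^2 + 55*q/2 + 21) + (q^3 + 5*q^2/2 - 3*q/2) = 3*q^3/2 + 19*q^2/2 + 26*q + 21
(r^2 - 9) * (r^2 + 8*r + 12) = r^4 + 8*r^3 + 3*r^2 - 72*r - 108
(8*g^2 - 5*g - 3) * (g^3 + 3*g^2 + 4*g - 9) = 8*g^5 + 19*g^4 + 14*g^3 - 101*g^2 + 33*g + 27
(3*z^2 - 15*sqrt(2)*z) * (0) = 0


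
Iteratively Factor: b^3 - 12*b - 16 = (b + 2)*(b^2 - 2*b - 8) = (b + 2)^2*(b - 4)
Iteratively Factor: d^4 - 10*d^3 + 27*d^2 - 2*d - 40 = (d - 2)*(d^3 - 8*d^2 + 11*d + 20) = (d - 2)*(d + 1)*(d^2 - 9*d + 20) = (d - 5)*(d - 2)*(d + 1)*(d - 4)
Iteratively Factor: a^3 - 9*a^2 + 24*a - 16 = (a - 4)*(a^2 - 5*a + 4) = (a - 4)*(a - 1)*(a - 4)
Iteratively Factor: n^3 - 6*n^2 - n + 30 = (n - 3)*(n^2 - 3*n - 10) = (n - 5)*(n - 3)*(n + 2)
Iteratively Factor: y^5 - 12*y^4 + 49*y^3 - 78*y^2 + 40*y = (y - 4)*(y^4 - 8*y^3 + 17*y^2 - 10*y) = (y - 4)*(y - 1)*(y^3 - 7*y^2 + 10*y) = y*(y - 4)*(y - 1)*(y^2 - 7*y + 10) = y*(y - 4)*(y - 2)*(y - 1)*(y - 5)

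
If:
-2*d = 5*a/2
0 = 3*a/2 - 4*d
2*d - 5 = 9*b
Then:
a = 0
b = -5/9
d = 0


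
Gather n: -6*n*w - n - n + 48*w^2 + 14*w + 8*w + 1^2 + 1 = n*(-6*w - 2) + 48*w^2 + 22*w + 2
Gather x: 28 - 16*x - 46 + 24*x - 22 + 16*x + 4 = 24*x - 36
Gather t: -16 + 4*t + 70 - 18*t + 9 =63 - 14*t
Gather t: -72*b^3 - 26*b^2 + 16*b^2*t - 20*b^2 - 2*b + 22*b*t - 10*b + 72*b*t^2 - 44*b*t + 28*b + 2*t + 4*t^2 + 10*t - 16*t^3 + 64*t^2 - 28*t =-72*b^3 - 46*b^2 + 16*b - 16*t^3 + t^2*(72*b + 68) + t*(16*b^2 - 22*b - 16)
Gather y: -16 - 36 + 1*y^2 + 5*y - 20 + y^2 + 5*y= 2*y^2 + 10*y - 72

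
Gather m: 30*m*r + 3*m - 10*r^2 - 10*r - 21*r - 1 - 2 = m*(30*r + 3) - 10*r^2 - 31*r - 3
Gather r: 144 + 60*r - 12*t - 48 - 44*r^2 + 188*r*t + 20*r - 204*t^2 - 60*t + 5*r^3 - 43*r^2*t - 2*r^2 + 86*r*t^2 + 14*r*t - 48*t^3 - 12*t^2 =5*r^3 + r^2*(-43*t - 46) + r*(86*t^2 + 202*t + 80) - 48*t^3 - 216*t^2 - 72*t + 96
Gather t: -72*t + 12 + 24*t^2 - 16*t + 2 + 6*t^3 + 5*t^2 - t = 6*t^3 + 29*t^2 - 89*t + 14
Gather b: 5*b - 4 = 5*b - 4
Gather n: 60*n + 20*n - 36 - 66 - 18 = 80*n - 120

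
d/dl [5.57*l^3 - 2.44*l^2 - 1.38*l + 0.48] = 16.71*l^2 - 4.88*l - 1.38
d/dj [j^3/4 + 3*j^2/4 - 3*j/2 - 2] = 3*j^2/4 + 3*j/2 - 3/2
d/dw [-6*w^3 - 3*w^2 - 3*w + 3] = -18*w^2 - 6*w - 3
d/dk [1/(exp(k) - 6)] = -exp(k)/(exp(k) - 6)^2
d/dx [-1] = 0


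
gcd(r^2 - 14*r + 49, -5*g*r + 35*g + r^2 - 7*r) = r - 7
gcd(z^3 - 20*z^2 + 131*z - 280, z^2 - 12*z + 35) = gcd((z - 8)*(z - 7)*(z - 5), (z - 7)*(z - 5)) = z^2 - 12*z + 35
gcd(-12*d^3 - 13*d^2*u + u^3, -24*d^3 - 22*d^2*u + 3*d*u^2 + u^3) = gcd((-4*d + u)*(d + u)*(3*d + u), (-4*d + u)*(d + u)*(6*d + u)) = -4*d^2 - 3*d*u + u^2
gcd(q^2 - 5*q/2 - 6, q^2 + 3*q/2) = q + 3/2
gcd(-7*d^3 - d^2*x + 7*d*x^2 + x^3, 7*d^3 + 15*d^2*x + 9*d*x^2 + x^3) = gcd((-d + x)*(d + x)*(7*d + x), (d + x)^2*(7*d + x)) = 7*d^2 + 8*d*x + x^2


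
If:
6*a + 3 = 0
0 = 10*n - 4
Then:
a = -1/2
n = 2/5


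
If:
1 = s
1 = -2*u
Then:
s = 1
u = -1/2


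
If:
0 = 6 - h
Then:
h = 6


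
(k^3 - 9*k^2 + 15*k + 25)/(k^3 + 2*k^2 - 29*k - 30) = (k - 5)/(k + 6)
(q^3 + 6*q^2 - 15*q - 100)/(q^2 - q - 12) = (q^2 + 10*q + 25)/(q + 3)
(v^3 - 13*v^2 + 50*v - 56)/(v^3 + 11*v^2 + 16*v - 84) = (v^2 - 11*v + 28)/(v^2 + 13*v + 42)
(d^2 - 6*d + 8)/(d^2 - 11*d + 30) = (d^2 - 6*d + 8)/(d^2 - 11*d + 30)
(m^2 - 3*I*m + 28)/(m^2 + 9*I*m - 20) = (m - 7*I)/(m + 5*I)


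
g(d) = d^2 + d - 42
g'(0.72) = 2.44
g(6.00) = 0.00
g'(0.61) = 2.22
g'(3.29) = 7.58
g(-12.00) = 90.00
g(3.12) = -29.15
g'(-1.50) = -2.00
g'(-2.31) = -3.62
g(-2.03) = -39.91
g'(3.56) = 8.12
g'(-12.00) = -23.00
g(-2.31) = -38.97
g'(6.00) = 13.00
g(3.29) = -27.89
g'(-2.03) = -3.06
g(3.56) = -25.77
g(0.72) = -40.76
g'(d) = 2*d + 1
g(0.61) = -41.02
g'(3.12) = 7.24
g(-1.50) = -41.25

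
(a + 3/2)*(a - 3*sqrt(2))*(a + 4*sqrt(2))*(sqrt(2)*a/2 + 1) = sqrt(2)*a^4/2 + 3*sqrt(2)*a^3/4 + 2*a^3 - 11*sqrt(2)*a^2 + 3*a^2 - 24*a - 33*sqrt(2)*a/2 - 36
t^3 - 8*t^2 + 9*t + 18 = (t - 6)*(t - 3)*(t + 1)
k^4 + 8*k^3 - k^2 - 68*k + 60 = (k - 2)*(k - 1)*(k + 5)*(k + 6)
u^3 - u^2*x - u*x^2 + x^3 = (-u + x)^2*(u + x)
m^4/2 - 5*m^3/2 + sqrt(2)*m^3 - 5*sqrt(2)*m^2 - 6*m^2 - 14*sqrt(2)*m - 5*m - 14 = (m/2 + 1)*(m - 7)*(m + sqrt(2))^2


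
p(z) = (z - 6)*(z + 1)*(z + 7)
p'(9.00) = 238.00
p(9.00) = 480.00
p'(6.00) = 91.00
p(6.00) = 0.00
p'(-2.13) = -35.91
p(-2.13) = 44.74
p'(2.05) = -20.19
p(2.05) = -109.03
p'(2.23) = -17.16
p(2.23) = -112.39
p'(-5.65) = 32.17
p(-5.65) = 73.13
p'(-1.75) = -38.81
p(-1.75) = 30.52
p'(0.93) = -34.69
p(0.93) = -77.60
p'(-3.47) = -18.76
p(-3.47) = 82.57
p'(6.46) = 110.03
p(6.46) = 46.19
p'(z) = (z - 6)*(z + 1) + (z - 6)*(z + 7) + (z + 1)*(z + 7) = 3*z^2 + 4*z - 41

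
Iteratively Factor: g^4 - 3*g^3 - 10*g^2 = (g)*(g^3 - 3*g^2 - 10*g) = g^2*(g^2 - 3*g - 10) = g^2*(g + 2)*(g - 5)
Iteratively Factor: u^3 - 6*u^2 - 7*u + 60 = (u - 4)*(u^2 - 2*u - 15) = (u - 4)*(u + 3)*(u - 5)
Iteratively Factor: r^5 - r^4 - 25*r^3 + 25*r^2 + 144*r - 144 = (r - 3)*(r^4 + 2*r^3 - 19*r^2 - 32*r + 48) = (r - 4)*(r - 3)*(r^3 + 6*r^2 + 5*r - 12) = (r - 4)*(r - 3)*(r - 1)*(r^2 + 7*r + 12) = (r - 4)*(r - 3)*(r - 1)*(r + 4)*(r + 3)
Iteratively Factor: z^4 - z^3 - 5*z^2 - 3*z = (z)*(z^3 - z^2 - 5*z - 3) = z*(z + 1)*(z^2 - 2*z - 3) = z*(z + 1)^2*(z - 3)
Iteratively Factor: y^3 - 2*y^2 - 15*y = (y - 5)*(y^2 + 3*y) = (y - 5)*(y + 3)*(y)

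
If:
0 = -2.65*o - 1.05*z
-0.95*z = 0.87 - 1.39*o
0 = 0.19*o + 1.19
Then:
No Solution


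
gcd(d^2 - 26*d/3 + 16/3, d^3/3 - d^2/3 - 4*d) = 1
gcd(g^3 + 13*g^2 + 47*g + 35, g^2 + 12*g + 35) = g^2 + 12*g + 35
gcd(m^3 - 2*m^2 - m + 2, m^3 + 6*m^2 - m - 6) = m^2 - 1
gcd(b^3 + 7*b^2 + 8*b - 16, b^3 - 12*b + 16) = b + 4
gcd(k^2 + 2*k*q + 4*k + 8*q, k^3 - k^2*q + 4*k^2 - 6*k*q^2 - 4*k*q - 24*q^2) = k^2 + 2*k*q + 4*k + 8*q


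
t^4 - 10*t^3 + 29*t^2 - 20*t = t*(t - 5)*(t - 4)*(t - 1)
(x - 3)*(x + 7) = x^2 + 4*x - 21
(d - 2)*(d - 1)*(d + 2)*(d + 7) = d^4 + 6*d^3 - 11*d^2 - 24*d + 28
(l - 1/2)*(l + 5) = l^2 + 9*l/2 - 5/2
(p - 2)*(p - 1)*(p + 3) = p^3 - 7*p + 6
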